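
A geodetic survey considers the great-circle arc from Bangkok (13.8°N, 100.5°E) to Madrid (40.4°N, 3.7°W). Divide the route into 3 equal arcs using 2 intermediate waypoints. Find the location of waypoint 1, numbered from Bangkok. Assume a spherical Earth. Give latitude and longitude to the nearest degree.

Write both endpoints as unit vectors p₁, p₂ with components (cos φ cos λ, cos φ sin λ, sin φ).
The central angle between the endpoints is δ = arccos(p₁·p₂) ≈ 1.598 rad (91.5°).
Interpolate at f = 1/3 with slerp weights a = sin((1−f)δ)/sin δ ≈ 0.875, b = sin(fδ)/sin δ ≈ 0.508.
p = a·p₁ + b·p₂ ≈ (0.231, 0.811, 0.538); φ = arcsin(p_z) ≈ 32.54°, λ = atan2(p_y, p_x) ≈ 74.09°.

≈ 33°N, 74°E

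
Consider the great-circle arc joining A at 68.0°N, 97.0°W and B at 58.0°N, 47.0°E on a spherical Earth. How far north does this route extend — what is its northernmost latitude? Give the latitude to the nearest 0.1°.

The great circle lies in the plane with unit normal n̂ = (p₁ × p₂)/|p₁ × p₂|.
Here n̂_z ≈ +0.150; the vertex latitude is φ_max = arccos|n̂_z| ≈ 81.4°.

≈ 81.4°N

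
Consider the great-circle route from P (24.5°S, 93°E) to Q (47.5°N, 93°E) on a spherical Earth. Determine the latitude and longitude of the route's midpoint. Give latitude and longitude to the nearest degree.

From cos δ = sin φ₁ sin φ₂ + cos φ₁ cos φ₂ cos Δλ, the central angle is δ ≈ 1.257 rad (72.0°).
Interpolate at f = 1/2 with slerp weights a = sin((1−f)δ)/sin δ ≈ 0.618, b = sin(fδ)/sin δ ≈ 0.618.
p = a·p₁ + b·p₂ ≈ (-0.051, 0.979, 0.199); φ = arcsin(p_z) ≈ 11.50°, λ = atan2(p_y, p_x) ≈ 93.00°.

≈ (12°N, 93°E)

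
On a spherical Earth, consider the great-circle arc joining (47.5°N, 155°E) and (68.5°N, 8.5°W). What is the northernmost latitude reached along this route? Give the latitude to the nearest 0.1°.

≈ 85.5°N

The great circle lies in the plane with unit normal n̂ = (p₁ × p₂)/|p₁ × p₂|.
Here n̂_z ≈ -0.079; the vertex latitude is φ_max = arccos|n̂_z| ≈ 85.5°.
Check via Clairaut: cos φ_max = |cos φ₁| · sin C = cos(47.5°)·sin(6.7°) ≈ 0.079, again giving ≈ 85.5°.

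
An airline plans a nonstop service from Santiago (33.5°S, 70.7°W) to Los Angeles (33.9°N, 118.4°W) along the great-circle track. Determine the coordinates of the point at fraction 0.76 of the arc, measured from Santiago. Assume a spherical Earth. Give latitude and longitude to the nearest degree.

≈ (18°N, 106°W)

From cos δ = sin φ₁ sin φ₂ + cos φ₁ cos φ₂ cos Δλ, the central angle is δ ≈ 1.412 rad (80.9°).
Interpolate at f = 0.76 with slerp weights a = sin((1−f)δ)/sin δ ≈ 0.337, b = sin(fδ)/sin δ ≈ 0.890.
p = a·p₁ + b·p₂ ≈ (-0.259, -0.915, 0.311); φ = arcsin(p_z) ≈ 18.09°, λ = atan2(p_y, p_x) ≈ -105.78°.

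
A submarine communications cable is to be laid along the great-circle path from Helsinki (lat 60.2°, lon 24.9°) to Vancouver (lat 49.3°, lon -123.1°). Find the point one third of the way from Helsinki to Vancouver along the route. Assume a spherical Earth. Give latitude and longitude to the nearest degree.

≈ lat 78°, lon -19°

The haversine formula gives a central angle δ ≈ 1.178 rad (67.5°) between the endpoints.
Interpolate at f = 1/3 with slerp weights a = sin((1−f)δ)/sin δ ≈ 0.765, b = sin(fδ)/sin δ ≈ 0.414.
p = a·p₁ + b·p₂ ≈ (0.197, -0.066, 0.978); φ = arcsin(p_z) ≈ 77.98°, λ = atan2(p_y, p_x) ≈ -18.51°.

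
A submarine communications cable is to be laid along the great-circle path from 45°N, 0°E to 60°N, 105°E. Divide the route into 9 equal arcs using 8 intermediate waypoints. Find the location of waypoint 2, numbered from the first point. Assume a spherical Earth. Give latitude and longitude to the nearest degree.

≈ 55°N, 13°E

Convert each endpoint to a unit vector on the sphere (x = cos φ cos λ, y = cos φ sin λ, z = sin φ).
The central angle between the endpoints is δ = arccos(p₁·p₂) ≈ 1.023 rad (58.6°).
Interpolate at f = 2/9 with slerp weights a = sin((1−f)δ)/sin δ ≈ 0.837, b = sin(fδ)/sin δ ≈ 0.264.
p = a·p₁ + b·p₂ ≈ (0.558, 0.128, 0.820); φ = arcsin(p_z) ≈ 55.12°, λ = atan2(p_y, p_x) ≈ 12.88°.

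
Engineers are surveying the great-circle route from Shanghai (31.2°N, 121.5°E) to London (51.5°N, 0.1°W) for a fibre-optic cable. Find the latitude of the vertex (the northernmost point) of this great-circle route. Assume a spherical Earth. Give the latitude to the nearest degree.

The great circle lies in the plane with unit normal n̂ = (p₁ × p₂)/|p₁ × p₂|.
Here n̂_z ≈ -0.457; the vertex latitude is φ_max = arccos|n̂_z| ≈ 62.8°.
Check via Clairaut: cos φ_max = |cos φ₁| · sin C = cos(31.2°)·sin(32.3°) ≈ 0.457, again giving ≈ 62.8°.

≈ 63°N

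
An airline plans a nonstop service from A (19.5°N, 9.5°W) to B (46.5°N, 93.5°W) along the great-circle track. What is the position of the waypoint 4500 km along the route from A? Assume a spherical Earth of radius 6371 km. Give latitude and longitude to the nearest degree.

From cos δ = sin φ₁ sin φ₂ + cos φ₁ cos φ₂ cos Δλ, the central angle is δ ≈ 1.256 rad (71.9°). The total great-circle distance is δ·R ≈ 1.256 × 6371 ≈ 8000 km, so the target fraction is f = 4500/8000 ≈ 0.563.
Interpolate at f ≈ 0.563 with slerp weights a = sin((1−f)δ)/sin δ ≈ 0.549, b = sin(fδ)/sin δ ≈ 0.683.
p = a·p₁ + b·p₂ ≈ (0.482, -0.554, 0.678); φ = arcsin(p_z) ≈ 42.73°, λ = atan2(p_y, p_x) ≈ -49.01°.

≈ (43°N, 49°W)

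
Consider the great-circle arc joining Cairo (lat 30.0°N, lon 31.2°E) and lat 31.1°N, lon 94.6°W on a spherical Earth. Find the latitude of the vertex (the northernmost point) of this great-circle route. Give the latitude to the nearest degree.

The great circle lies in the plane with unit normal n̂ = (p₁ × p₂)/|p₁ × p₂|.
Here n̂_z ≈ -0.611; the vertex latitude is φ_max = arccos|n̂_z| ≈ 52.3°.

≈ 52°N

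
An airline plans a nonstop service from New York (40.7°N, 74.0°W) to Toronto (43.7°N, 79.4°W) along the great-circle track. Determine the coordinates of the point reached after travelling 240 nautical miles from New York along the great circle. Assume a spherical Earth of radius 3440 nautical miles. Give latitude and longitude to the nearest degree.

Convert each endpoint to a unit vector on the sphere (x = cos φ cos λ, y = cos φ sin λ, z = sin φ).
The central angle between the endpoints is δ = arccos(p₁·p₂) ≈ 0.087 rad (5.0°). The total great-circle distance is δ·R ≈ 0.087 × 3440 ≈ 300 nmi, so the target fraction is f = 240/300 ≈ 0.800.
Interpolate at f ≈ 0.800 with slerp weights a = sin((1−f)δ)/sin δ ≈ 0.201, b = sin(fδ)/sin δ ≈ 0.800.
p = a·p₁ + b·p₂ ≈ (0.148, -0.715, 0.684); φ = arcsin(p_z) ≈ 43.12°, λ = atan2(p_y, p_x) ≈ -78.28°.

≈ 43°N, 78°W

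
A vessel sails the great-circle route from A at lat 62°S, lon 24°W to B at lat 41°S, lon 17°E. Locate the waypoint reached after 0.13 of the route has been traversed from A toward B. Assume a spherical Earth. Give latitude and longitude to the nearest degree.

≈ lat 60°S, lon 16°W

Write both endpoints as unit vectors p₁, p₂ with components (cos φ cos λ, cos φ sin λ, sin φ).
The central angle between the endpoints is δ = arccos(p₁·p₂) ≈ 0.561 rad (32.1°).
Interpolate at f = 0.13 with slerp weights a = sin((1−f)δ)/sin δ ≈ 0.881, b = sin(fδ)/sin δ ≈ 0.137.
p = a·p₁ + b·p₂ ≈ (0.477, -0.138, -0.868); φ = arcsin(p_z) ≈ -60.23°, λ = atan2(p_y, p_x) ≈ -16.15°.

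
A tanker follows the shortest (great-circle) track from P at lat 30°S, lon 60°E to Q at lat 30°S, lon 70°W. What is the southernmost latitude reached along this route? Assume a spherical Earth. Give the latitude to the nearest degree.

The great circle lies in the plane with unit normal n̂ = (p₁ × p₂)/|p₁ × p₂|.
Here n̂_z ≈ -0.591; the vertex latitude is φ_max = arccos|n̂_z| ≈ 53.8°.

≈ 54°S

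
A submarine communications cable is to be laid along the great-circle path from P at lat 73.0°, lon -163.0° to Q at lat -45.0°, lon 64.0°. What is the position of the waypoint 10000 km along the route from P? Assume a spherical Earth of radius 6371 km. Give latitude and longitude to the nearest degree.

Convert each endpoint to a unit vector on the sphere (x = cos φ cos λ, y = cos φ sin λ, z = sin φ).
The central angle between the endpoints is δ = arccos(p₁·p₂) ≈ 2.527 rad (144.8°). The total great-circle distance is δ·R ≈ 2.527 × 6371 ≈ 16102 km, so the target fraction is f = 10000/16102 ≈ 0.621.
Interpolate at f ≈ 0.621 with slerp weights a = sin((1−f)δ)/sin δ ≈ 1.419, b = sin(fδ)/sin δ ≈ 1.735.
p = a·p₁ + b·p₂ ≈ (0.141, 0.981, 0.130); φ = arcsin(p_z) ≈ 7.48°, λ = atan2(p_y, p_x) ≈ 81.82°.

≈ lat 7°, lon 82°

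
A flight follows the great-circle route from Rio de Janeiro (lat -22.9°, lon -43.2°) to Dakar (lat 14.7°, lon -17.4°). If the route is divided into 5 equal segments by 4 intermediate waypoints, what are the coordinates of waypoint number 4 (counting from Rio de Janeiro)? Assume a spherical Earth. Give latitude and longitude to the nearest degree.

≈ lat 7°, lon -23°

Convert each endpoint to a unit vector on the sphere (x = cos φ cos λ, y = cos φ sin λ, z = sin φ).
The central angle between the endpoints is δ = arccos(p₁·p₂) ≈ 0.791 rad (45.3°).
Interpolate at f = 4/5 with slerp weights a = sin((1−f)δ)/sin δ ≈ 0.222, b = sin(fδ)/sin δ ≈ 0.832.
p = a·p₁ + b·p₂ ≈ (0.916, -0.380, 0.125); φ = arcsin(p_z) ≈ 7.17°, λ = atan2(p_y, p_x) ≈ -22.54°.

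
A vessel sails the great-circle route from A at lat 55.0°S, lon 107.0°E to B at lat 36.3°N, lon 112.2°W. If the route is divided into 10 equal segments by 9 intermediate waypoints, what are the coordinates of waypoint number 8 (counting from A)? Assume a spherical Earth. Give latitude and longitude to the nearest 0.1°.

Write both endpoints as unit vectors p₁, p₂ with components (cos φ cos λ, cos φ sin λ, sin φ).
The central angle between the endpoints is δ = arccos(p₁·p₂) ≈ 2.574 rad (147.5°).
Interpolate at f = 8/10 with slerp weights a = sin((1−f)δ)/sin δ ≈ 0.916, b = sin(fδ)/sin δ ≈ 1.643.
p = a·p₁ + b·p₂ ≈ (-0.654, -0.723, 0.222); φ = arcsin(p_z) ≈ 12.84°, λ = atan2(p_y, p_x) ≈ -132.11°.

≈ lat 12.8°N, lon 132.1°W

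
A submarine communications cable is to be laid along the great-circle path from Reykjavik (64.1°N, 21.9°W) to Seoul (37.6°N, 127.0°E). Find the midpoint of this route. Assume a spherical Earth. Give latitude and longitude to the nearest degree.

Write both endpoints as unit vectors p₁, p₂ with components (cos φ cos λ, cos φ sin λ, sin φ).
The central angle between the endpoints is δ = arccos(p₁·p₂) ≈ 1.316 rad (75.4°).
Interpolate at f = 1/2 with slerp weights a = sin((1−f)δ)/sin δ ≈ 0.632, b = sin(fδ)/sin δ ≈ 0.632.
p = a·p₁ + b·p₂ ≈ (-0.045, 0.297, 0.954); φ = arcsin(p_z) ≈ 72.53°, λ = atan2(p_y, p_x) ≈ 98.66°.

≈ 73°N, 99°E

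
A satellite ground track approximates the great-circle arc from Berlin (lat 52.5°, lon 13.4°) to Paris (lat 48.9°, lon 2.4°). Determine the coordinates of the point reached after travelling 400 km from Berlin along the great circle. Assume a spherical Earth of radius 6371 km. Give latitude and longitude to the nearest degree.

From cos δ = sin φ₁ sin φ₂ + cos φ₁ cos φ₂ cos Δλ, the central angle is δ ≈ 0.137 rad (7.8°). The total great-circle distance is δ·R ≈ 0.137 × 6371 ≈ 871 km, so the target fraction is f = 400/871 ≈ 0.459.
Interpolate at f ≈ 0.459 with slerp weights a = sin((1−f)δ)/sin δ ≈ 0.542, b = sin(fδ)/sin δ ≈ 0.460.
p = a·p₁ + b·p₂ ≈ (0.623, 0.089, 0.777); φ = arcsin(p_z) ≈ 50.98°, λ = atan2(p_y, p_x) ≈ 8.14°.

≈ lat 51°, lon 8°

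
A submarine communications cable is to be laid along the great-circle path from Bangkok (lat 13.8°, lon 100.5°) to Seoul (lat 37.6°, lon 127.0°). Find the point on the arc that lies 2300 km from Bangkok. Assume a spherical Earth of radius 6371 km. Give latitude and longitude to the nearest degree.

≈ lat 29°, lon 116°

Convert each endpoint to a unit vector on the sphere (x = cos φ cos λ, y = cos φ sin λ, z = sin φ).
The central angle between the endpoints is δ = arccos(p₁·p₂) ≈ 0.584 rad (33.5°). The total great-circle distance is δ·R ≈ 0.584 × 6371 ≈ 3722 km, so the target fraction is f = 2300/3722 ≈ 0.618.
Interpolate at f ≈ 0.618 with slerp weights a = sin((1−f)δ)/sin δ ≈ 0.401, b = sin(fδ)/sin δ ≈ 0.640.
p = a·p₁ + b·p₂ ≈ (-0.376, 0.788, 0.486); φ = arcsin(p_z) ≈ 29.11°, λ = atan2(p_y, p_x) ≈ 115.52°.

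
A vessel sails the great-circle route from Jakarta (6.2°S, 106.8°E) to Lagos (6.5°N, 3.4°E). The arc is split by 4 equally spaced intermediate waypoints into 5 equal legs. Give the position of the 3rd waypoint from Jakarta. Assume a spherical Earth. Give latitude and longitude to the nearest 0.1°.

≈ 1.7°N, 44.8°E

Write both endpoints as unit vectors p₁, p₂ with components (cos φ cos λ, cos φ sin λ, sin φ).
The central angle between the endpoints is δ = arccos(p₁·p₂) ≈ 1.814 rad (104.0°).
Interpolate at f = 3/5 with slerp weights a = sin((1−f)δ)/sin δ ≈ 0.684, b = sin(fδ)/sin δ ≈ 0.913.
p = a·p₁ + b·p₂ ≈ (0.709, 0.705, 0.029); φ = arcsin(p_z) ≈ 1.69°, λ = atan2(p_y, p_x) ≈ 44.83°.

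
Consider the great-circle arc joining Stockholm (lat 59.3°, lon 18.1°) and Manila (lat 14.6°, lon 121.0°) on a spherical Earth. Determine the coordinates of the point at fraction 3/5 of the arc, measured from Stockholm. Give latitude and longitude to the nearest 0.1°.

≈ lat 42.3°, lon 99.0°

The haversine formula gives a central angle δ ≈ 1.464 rad (83.9°) between the endpoints.
Interpolate at f = 3/5 with slerp weights a = sin((1−f)δ)/sin δ ≈ 0.556, b = sin(fδ)/sin δ ≈ 0.774.
p = a·p₁ + b·p₂ ≈ (-0.116, 0.730, 0.673); φ = arcsin(p_z) ≈ 42.31°, λ = atan2(p_y, p_x) ≈ 99.03°.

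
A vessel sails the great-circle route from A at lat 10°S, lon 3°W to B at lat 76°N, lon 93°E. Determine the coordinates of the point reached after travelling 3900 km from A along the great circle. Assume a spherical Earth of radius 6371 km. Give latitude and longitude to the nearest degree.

Convert each endpoint to a unit vector on the sphere (x = cos φ cos λ, y = cos φ sin λ, z = sin φ).
The central angle between the endpoints is δ = arccos(p₁·p₂) ≈ 1.765 rad (101.2°). The total great-circle distance is δ·R ≈ 1.765 × 6371 ≈ 11247 km, so the target fraction is f = 3900/11247 ≈ 0.347.
Interpolate at f ≈ 0.347 with slerp weights a = sin((1−f)δ)/sin δ ≈ 0.932, b = sin(fδ)/sin δ ≈ 0.586.
p = a·p₁ + b·p₂ ≈ (0.909, 0.093, 0.407); φ = arcsin(p_z) ≈ 23.99°, λ = atan2(p_y, p_x) ≈ 5.87°.

≈ lat 24°N, lon 6°E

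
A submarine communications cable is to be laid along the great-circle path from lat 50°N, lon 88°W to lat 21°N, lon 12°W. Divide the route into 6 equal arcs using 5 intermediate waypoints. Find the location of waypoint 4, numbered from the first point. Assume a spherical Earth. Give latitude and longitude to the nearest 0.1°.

≈ lat 35.7°N, lon 30.3°W

Convert each endpoint to a unit vector on the sphere (x = cos φ cos λ, y = cos φ sin λ, z = sin φ).
The central angle between the endpoints is δ = arccos(p₁·p₂) ≈ 1.138 rad (65.2°).
Interpolate at f = 4/6 with slerp weights a = sin((1−f)δ)/sin δ ≈ 0.408, b = sin(fδ)/sin δ ≈ 0.758.
p = a·p₁ + b·p₂ ≈ (0.701, -0.409, 0.584); φ = arcsin(p_z) ≈ 35.73°, λ = atan2(p_y, p_x) ≈ -30.26°.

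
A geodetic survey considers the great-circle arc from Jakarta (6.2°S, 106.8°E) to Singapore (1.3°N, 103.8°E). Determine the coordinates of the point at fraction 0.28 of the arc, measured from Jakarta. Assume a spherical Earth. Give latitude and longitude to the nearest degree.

≈ (4°S, 106°E)

Write both endpoints as unit vectors p₁, p₂ with components (cos φ cos λ, cos φ sin λ, sin φ).
The central angle between the endpoints is δ = arccos(p₁·p₂) ≈ 0.141 rad (8.1°).
Interpolate at f = 0.28 with slerp weights a = sin((1−f)δ)/sin δ ≈ 0.721, b = sin(fδ)/sin δ ≈ 0.281.
p = a·p₁ + b·p₂ ≈ (-0.274, 0.959, -0.072); φ = arcsin(p_z) ≈ -4.10°, λ = atan2(p_y, p_x) ≈ 105.96°.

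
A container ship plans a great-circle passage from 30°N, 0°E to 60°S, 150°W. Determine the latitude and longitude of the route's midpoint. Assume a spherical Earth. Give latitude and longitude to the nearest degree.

≈ 36°S, 30°W

Write both endpoints as unit vectors p₁, p₂ with components (cos φ cos λ, cos φ sin λ, sin φ).
The central angle between the endpoints is δ = arccos(p₁·p₂) ≈ 2.512 rad (143.9°).
Interpolate at f = 1/2 with slerp weights a = sin((1−f)δ)/sin δ ≈ 1.614, b = sin(fδ)/sin δ ≈ 1.614.
p = a·p₁ + b·p₂ ≈ (0.699, -0.403, -0.591); φ = arcsin(p_z) ≈ -36.21°, λ = atan2(p_y, p_x) ≈ -30.00°.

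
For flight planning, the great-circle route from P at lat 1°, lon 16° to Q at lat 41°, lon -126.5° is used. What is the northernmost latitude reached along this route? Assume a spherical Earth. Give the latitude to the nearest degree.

≈ 55°

The great circle lies in the plane with unit normal n̂ = (p₁ × p₂)/|p₁ × p₂|.
Here n̂_z ≈ -0.568; the vertex latitude is φ_max = arccos|n̂_z| ≈ 55.4°.
Check via Clairaut: cos φ_max = |cos φ₁| · sin C = cos(1.0°)·sin(34.6°) ≈ 0.568, again giving ≈ 55.4°.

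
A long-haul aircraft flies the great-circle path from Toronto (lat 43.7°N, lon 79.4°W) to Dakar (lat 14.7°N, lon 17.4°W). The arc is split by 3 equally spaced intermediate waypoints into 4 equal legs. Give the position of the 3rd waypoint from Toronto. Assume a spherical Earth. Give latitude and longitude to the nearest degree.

≈ lat 24°N, lon 29°W

Write both endpoints as unit vectors p₁, p₂ with components (cos φ cos λ, cos φ sin λ, sin φ).
The central angle between the endpoints is δ = arccos(p₁·p₂) ≈ 1.043 rad (59.8°).
Interpolate at f = 3/4 with slerp weights a = sin((1−f)δ)/sin δ ≈ 0.298, b = sin(fδ)/sin δ ≈ 0.816.
p = a·p₁ + b·p₂ ≈ (0.793, -0.448, 0.413); φ = arcsin(p_z) ≈ 24.41°, λ = atan2(p_y, p_x) ≈ -29.47°.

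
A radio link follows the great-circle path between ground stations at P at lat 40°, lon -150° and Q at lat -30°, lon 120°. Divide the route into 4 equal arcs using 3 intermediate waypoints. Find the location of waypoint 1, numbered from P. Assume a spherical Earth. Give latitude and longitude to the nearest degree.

≈ lat 25°, lon -178°

Convert each endpoint to a unit vector on the sphere (x = cos φ cos λ, y = cos φ sin λ, z = sin φ).
The central angle between the endpoints is δ = arccos(p₁·p₂) ≈ 1.898 rad (108.7°).
Interpolate at f = 1/4 with slerp weights a = sin((1−f)δ)/sin δ ≈ 1.045, b = sin(fδ)/sin δ ≈ 0.482.
p = a·p₁ + b·p₂ ≈ (-0.902, -0.038, 0.430); φ = arcsin(p_z) ≈ 25.48°, λ = atan2(p_y, p_x) ≈ -177.57°.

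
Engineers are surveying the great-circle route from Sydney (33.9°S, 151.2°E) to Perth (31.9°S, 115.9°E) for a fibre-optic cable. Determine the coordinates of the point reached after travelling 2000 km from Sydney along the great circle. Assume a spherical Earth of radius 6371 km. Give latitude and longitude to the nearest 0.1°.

≈ 33.9°S, 129.5°E

Write both endpoints as unit vectors p₁, p₂ with components (cos φ cos λ, cos φ sin λ, sin φ).
The central angle between the endpoints is δ = arccos(p₁·p₂) ≈ 0.516 rad (29.6°). The total great-circle distance is δ·R ≈ 0.516 × 6371 ≈ 3287 km, so the target fraction is f = 2000/3287 ≈ 0.608.
Interpolate at f ≈ 0.608 with slerp weights a = sin((1−f)δ)/sin δ ≈ 0.407, b = sin(fδ)/sin δ ≈ 0.626.
p = a·p₁ + b·p₂ ≈ (-0.528, 0.641, -0.558); φ = arcsin(p_z) ≈ -33.89°, λ = atan2(p_y, p_x) ≈ 129.49°.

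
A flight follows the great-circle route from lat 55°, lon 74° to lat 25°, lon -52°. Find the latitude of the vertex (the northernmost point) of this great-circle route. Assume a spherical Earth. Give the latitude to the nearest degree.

≈ 65°

The great circle lies in the plane with unit normal n̂ = (p₁ × p₂)/|p₁ × p₂|.
Here n̂_z ≈ -0.421; the vertex latitude is φ_max = arccos|n̂_z| ≈ 65.1°.
Check via Clairaut: cos φ_max = |cos φ₁| · sin C = cos(55.0°)·sin(47.2°) ≈ 0.421, again giving ≈ 65.1°.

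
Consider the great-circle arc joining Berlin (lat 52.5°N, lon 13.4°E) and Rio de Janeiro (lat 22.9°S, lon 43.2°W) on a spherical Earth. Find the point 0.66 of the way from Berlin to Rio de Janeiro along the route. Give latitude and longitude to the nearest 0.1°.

From cos δ = sin φ₁ sin φ₂ + cos φ₁ cos φ₂ cos Δλ, the central angle is δ ≈ 1.571 rad (90.0°).
Interpolate at f = 0.66 with slerp weights a = sin((1−f)δ)/sin δ ≈ 0.509, b = sin(fδ)/sin δ ≈ 0.861.
p = a·p₁ + b·p₂ ≈ (0.879, -0.471, 0.069); φ = arcsin(p_z) ≈ 3.95°, λ = atan2(p_y, p_x) ≈ -28.17°.

≈ lat 4.0°N, lon 28.2°W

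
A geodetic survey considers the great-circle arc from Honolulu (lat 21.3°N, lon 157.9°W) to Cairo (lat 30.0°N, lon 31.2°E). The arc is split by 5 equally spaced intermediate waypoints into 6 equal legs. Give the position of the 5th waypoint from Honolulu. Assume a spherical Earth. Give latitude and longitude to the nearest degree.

≈ lat 51°N, lon 37°E

Convert each endpoint to a unit vector on the sphere (x = cos φ cos λ, y = cos φ sin λ, z = sin φ).
The central angle between the endpoints is δ = arccos(p₁·p₂) ≈ 2.233 rad (128.0°).
Interpolate at f = 5/6 with slerp weights a = sin((1−f)δ)/sin δ ≈ 0.461, b = sin(fδ)/sin δ ≈ 1.215.
p = a·p₁ + b·p₂ ≈ (0.502, 0.384, 0.775); φ = arcsin(p_z) ≈ 50.82°, λ = atan2(p_y, p_x) ≈ 37.38°.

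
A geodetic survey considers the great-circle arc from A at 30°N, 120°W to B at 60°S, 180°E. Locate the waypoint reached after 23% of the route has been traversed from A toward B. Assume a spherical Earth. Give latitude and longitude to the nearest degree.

≈ 9°N, 130°W

Convert each endpoint to a unit vector on the sphere (x = cos φ cos λ, y = cos φ sin λ, z = sin φ).
The central angle between the endpoints is δ = arccos(p₁·p₂) ≈ 1.789 rad (102.5°).
Interpolate at f = 0.23 with slerp weights a = sin((1−f)δ)/sin δ ≈ 1.005, b = sin(fδ)/sin δ ≈ 0.410.
p = a·p₁ + b·p₂ ≈ (-0.640, -0.754, 0.148); φ = arcsin(p_z) ≈ 8.50°, λ = atan2(p_y, p_x) ≈ -130.33°.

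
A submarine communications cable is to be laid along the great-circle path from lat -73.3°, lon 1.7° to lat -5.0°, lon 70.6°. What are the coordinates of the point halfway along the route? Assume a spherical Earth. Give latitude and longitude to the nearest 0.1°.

The haversine formula gives a central angle δ ≈ 1.383 rad (79.2°) between the endpoints.
Interpolate at f = 1/2 with slerp weights a = sin((1−f)δ)/sin δ ≈ 0.649, b = sin(fδ)/sin δ ≈ 0.649.
p = a·p₁ + b·p₂ ≈ (0.401, 0.615, -0.678); φ = arcsin(p_z) ≈ -42.71°, λ = atan2(p_y, p_x) ≈ 56.90°.

≈ lat -42.7°, lon 56.9°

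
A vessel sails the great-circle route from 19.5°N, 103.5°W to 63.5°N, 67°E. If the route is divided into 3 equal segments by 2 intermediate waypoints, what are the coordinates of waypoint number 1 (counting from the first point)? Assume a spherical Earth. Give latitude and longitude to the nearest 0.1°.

Write both endpoints as unit vectors p₁, p₂ with components (cos φ cos λ, cos φ sin λ, sin φ).
The central angle between the endpoints is δ = arccos(p₁·p₂) ≈ 1.687 rad (96.7°).
Interpolate at f = 1/3 with slerp weights a = sin((1−f)δ)/sin δ ≈ 0.908, b = sin(fδ)/sin δ ≈ 0.537.
p = a·p₁ + b·p₂ ≈ (-0.106, -0.612, 0.784); φ = arcsin(p_z) ≈ 51.59°, λ = atan2(p_y, p_x) ≈ -99.85°.

≈ 51.6°N, 99.9°W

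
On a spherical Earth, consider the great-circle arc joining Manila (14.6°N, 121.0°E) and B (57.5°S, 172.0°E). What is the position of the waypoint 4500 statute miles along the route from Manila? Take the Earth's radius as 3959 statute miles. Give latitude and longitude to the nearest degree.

Write both endpoints as unit vectors p₁, p₂ with components (cos φ cos λ, cos φ sin λ, sin φ).
The central angle between the endpoints is δ = arccos(p₁·p₂) ≈ 1.456 rad (83.4°). The total great-circle distance is δ·R ≈ 1.456 × 3959 ≈ 5764 mi, so the target fraction is f = 4500/5764 ≈ 0.781.
Interpolate at f ≈ 0.781 with slerp weights a = sin((1−f)δ)/sin δ ≈ 0.316, b = sin(fδ)/sin δ ≈ 0.913.
p = a·p₁ + b·p₂ ≈ (-0.643, 0.330, -0.691); φ = arcsin(p_z) ≈ -43.68°, λ = atan2(p_y, p_x) ≈ 152.82°.

≈ (44°S, 153°E)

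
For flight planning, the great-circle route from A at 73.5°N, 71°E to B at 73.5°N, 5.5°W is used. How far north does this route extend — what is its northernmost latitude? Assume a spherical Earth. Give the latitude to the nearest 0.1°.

≈ 76.9°N

The great circle lies in the plane with unit normal n̂ = (p₁ × p₂)/|p₁ × p₂|.
Here n̂_z ≈ -0.227; the vertex latitude is φ_max = arccos|n̂_z| ≈ 76.9°.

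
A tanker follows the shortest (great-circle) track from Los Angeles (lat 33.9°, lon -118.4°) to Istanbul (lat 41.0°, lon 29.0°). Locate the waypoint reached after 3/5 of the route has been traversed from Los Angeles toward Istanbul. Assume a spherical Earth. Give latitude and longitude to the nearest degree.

Write both endpoints as unit vectors p₁, p₂ with components (cos φ cos λ, cos φ sin λ, sin φ).
The central angle between the endpoints is δ = arccos(p₁·p₂) ≈ 1.733 rad (99.3°).
Interpolate at f = 3/5 with slerp weights a = sin((1−f)δ)/sin δ ≈ 0.648, b = sin(fδ)/sin δ ≈ 0.874.
p = a·p₁ + b·p₂ ≈ (0.321, -0.153, 0.935); φ = arcsin(p_z) ≈ 69.16°, λ = atan2(p_y, p_x) ≈ -25.48°.

≈ lat 69°, lon -25°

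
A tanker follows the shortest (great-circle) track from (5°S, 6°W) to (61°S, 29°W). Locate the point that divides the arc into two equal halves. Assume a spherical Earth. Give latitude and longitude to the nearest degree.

≈ (33°S, 13°W)

Convert each endpoint to a unit vector on the sphere (x = cos φ cos λ, y = cos φ sin λ, z = sin φ).
The central angle between the endpoints is δ = arccos(p₁·p₂) ≈ 1.023 rad (58.6°).
Interpolate at f = 1/2 with slerp weights a = sin((1−f)δ)/sin δ ≈ 0.573, b = sin(fδ)/sin δ ≈ 0.573.
p = a·p₁ + b·p₂ ≈ (0.811, -0.194, -0.551); φ = arcsin(p_z) ≈ -33.47°, λ = atan2(p_y, p_x) ≈ -13.48°.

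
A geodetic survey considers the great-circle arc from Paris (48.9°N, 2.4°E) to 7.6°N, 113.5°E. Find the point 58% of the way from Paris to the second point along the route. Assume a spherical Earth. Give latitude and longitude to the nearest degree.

The haversine formula gives a central angle δ ≈ 1.706 rad (97.8°) between the endpoints.
Interpolate at f = 0.58 with slerp weights a = sin((1−f)δ)/sin δ ≈ 0.663, b = sin(fδ)/sin δ ≈ 0.843.
p = a·p₁ + b·p₂ ≈ (0.102, 0.785, 0.611); φ = arcsin(p_z) ≈ 37.67°, λ = atan2(p_y, p_x) ≈ 82.60°.

≈ 38°N, 83°E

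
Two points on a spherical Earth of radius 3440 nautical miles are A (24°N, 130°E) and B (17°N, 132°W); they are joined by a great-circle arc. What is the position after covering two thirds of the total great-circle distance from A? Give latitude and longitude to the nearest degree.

Write both endpoints as unit vectors p₁, p₂ with components (cos φ cos λ, cos φ sin λ, sin φ).
The central angle between the endpoints is δ = arccos(p₁·p₂) ≈ 1.573 rad (90.2°).
Interpolate at f = 2/3 with slerp weights a = sin((1−f)δ)/sin δ ≈ 0.501, b = sin(fδ)/sin δ ≈ 0.867.
p = a·p₁ + b·p₂ ≈ (-0.849, -0.266, 0.457); φ = arcsin(p_z) ≈ 27.20°, λ = atan2(p_y, p_x) ≈ -162.62°.

≈ (27°N, 163°W)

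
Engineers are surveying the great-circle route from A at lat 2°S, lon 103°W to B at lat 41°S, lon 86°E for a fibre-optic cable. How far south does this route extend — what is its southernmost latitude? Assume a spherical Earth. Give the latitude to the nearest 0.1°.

The great circle lies in the plane with unit normal n̂ = (p₁ × p₂)/|p₁ × p₂|.
Here n̂_z ≈ -0.171; the vertex latitude is φ_max = arccos|n̂_z| ≈ 80.2°.
Check via Clairaut: cos φ_max = |cos φ₁| · sin C = cos(2.0°)·sin(170.2°) ≈ 0.171, again giving ≈ 80.2°.

≈ 80.2°S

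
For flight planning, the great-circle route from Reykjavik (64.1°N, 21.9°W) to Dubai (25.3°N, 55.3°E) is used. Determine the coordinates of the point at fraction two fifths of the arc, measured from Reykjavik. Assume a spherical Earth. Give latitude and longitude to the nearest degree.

≈ (55°N, 25°E)

From cos δ = sin φ₁ sin φ₂ + cos φ₁ cos φ₂ cos Δλ, the central angle is δ ≈ 1.079 rad (61.8°).
Interpolate at f = 2/5 with slerp weights a = sin((1−f)δ)/sin δ ≈ 0.684, b = sin(fδ)/sin δ ≈ 0.475.
p = a·p₁ + b·p₂ ≈ (0.522, 0.241, 0.818); φ = arcsin(p_z) ≈ 54.92°, λ = atan2(p_y, p_x) ≈ 24.83°.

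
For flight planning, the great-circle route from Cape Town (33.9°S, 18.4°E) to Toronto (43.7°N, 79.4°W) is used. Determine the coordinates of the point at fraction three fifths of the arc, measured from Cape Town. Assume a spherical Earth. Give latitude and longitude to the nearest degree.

Convert each endpoint to a unit vector on the sphere (x = cos φ cos λ, y = cos φ sin λ, z = sin φ).
The central angle between the endpoints is δ = arccos(p₁·p₂) ≈ 2.056 rad (117.8°).
Interpolate at f = 3/5 with slerp weights a = sin((1−f)δ)/sin δ ≈ 0.829, b = sin(fδ)/sin δ ≈ 1.067.
p = a·p₁ + b·p₂ ≈ (0.795, -0.541, 0.275); φ = arcsin(p_z) ≈ 15.97°, λ = atan2(p_y, p_x) ≈ -34.26°.

≈ (16°N, 34°W)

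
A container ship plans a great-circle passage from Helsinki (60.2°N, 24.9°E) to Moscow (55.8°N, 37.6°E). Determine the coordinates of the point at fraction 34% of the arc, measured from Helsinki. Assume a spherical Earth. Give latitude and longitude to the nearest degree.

Write both endpoints as unit vectors p₁, p₂ with components (cos φ cos λ, cos φ sin λ, sin φ).
The central angle between the endpoints is δ = arccos(p₁·p₂) ≈ 0.140 rad (8.0°).
Interpolate at f = 0.34 with slerp weights a = sin((1−f)δ)/sin δ ≈ 0.661, b = sin(fδ)/sin δ ≈ 0.341.
p = a·p₁ + b·p₂ ≈ (0.450, 0.255, 0.856); φ = arcsin(p_z) ≈ 58.85°, λ = atan2(p_y, p_x) ≈ 29.57°.

≈ (59°N, 30°E)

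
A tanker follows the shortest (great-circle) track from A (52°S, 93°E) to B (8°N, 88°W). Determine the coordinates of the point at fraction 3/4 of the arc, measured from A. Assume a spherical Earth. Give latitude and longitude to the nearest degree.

Write both endpoints as unit vectors p₁, p₂ with components (cos φ cos λ, cos φ sin λ, sin φ).
The central angle between the endpoints is δ = arccos(p₁·p₂) ≈ 2.374 rad (136.0°).
Interpolate at f = 3/4 with slerp weights a = sin((1−f)δ)/sin δ ≈ 0.805, b = sin(fδ)/sin δ ≈ 1.408.
p = a·p₁ + b·p₂ ≈ (0.023, -0.899, -0.438); φ = arcsin(p_z) ≈ -25.99°, λ = atan2(p_y, p_x) ≈ -88.55°.

≈ (26°S, 89°W)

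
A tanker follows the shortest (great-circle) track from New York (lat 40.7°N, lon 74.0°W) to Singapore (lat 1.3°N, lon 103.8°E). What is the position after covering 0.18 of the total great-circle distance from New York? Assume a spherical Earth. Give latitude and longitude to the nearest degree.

≈ lat 65°N, lon 71°W

The haversine formula gives a central angle δ ≈ 2.408 rad (138.0°) between the endpoints.
Interpolate at f = 0.18 with slerp weights a = sin((1−f)δ)/sin δ ≈ 1.373, b = sin(fδ)/sin δ ≈ 0.627.
p = a·p₁ + b·p₂ ≈ (0.137, -0.392, 0.910); φ = arcsin(p_z) ≈ 65.46°, λ = atan2(p_y, p_x) ≈ -70.68°.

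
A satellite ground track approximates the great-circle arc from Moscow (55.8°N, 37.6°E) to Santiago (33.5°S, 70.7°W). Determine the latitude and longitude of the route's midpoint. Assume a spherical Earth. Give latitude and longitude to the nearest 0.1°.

≈ (18.0°N, 31.6°W)

Write both endpoints as unit vectors p₁, p₂ with components (cos φ cos λ, cos φ sin λ, sin φ).
The central angle between the endpoints is δ = arccos(p₁·p₂) ≈ 2.219 rad (127.1°).
Interpolate at f = 1/2 with slerp weights a = sin((1−f)δ)/sin δ ≈ 1.123, b = sin(fδ)/sin δ ≈ 1.123.
p = a·p₁ + b·p₂ ≈ (0.810, -0.499, 0.309); φ = arcsin(p_z) ≈ 18.00°, λ = atan2(p_y, p_x) ≈ -31.63°.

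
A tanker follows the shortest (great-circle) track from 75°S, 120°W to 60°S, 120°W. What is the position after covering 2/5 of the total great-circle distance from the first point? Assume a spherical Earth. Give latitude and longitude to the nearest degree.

From cos δ = sin φ₁ sin φ₂ + cos φ₁ cos φ₂ cos Δλ, the central angle is δ ≈ 0.262 rad (15.0°).
Interpolate at f = 2/5 with slerp weights a = sin((1−f)δ)/sin δ ≈ 0.604, b = sin(fδ)/sin δ ≈ 0.404.
p = a·p₁ + b·p₂ ≈ (-0.179, -0.310, -0.934); φ = arcsin(p_z) ≈ -69.00°, λ = atan2(p_y, p_x) ≈ -120.00°.

≈ 69°S, 120°W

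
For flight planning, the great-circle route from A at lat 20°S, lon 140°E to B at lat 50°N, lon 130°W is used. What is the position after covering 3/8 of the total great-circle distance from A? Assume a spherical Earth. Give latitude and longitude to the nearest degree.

≈ lat 10°N, lon 165°E

Write both endpoints as unit vectors p₁, p₂ with components (cos φ cos λ, cos φ sin λ, sin φ).
The central angle between the endpoints is δ = arccos(p₁·p₂) ≈ 1.836 rad (105.2°).
Interpolate at f = 3/8 with slerp weights a = sin((1−f)δ)/sin δ ≈ 0.945, b = sin(fδ)/sin δ ≈ 0.658.
p = a·p₁ + b·p₂ ≈ (-0.952, 0.246, 0.181); φ = arcsin(p_z) ≈ 10.44°, λ = atan2(p_y, p_x) ≈ 165.49°.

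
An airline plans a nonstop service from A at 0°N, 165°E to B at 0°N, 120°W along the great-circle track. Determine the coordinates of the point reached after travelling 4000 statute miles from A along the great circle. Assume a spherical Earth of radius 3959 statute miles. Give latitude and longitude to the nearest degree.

The haversine formula gives a central angle δ ≈ 1.309 rad (75.0°) between the endpoints. The total great-circle distance is δ·R ≈ 1.309 × 3959 ≈ 5182 mi, so the target fraction is f = 4000/5182 ≈ 0.772.
Interpolate at f ≈ 0.772 with slerp weights a = sin((1−f)δ)/sin δ ≈ 0.305, b = sin(fδ)/sin δ ≈ 0.877.
p = a·p₁ + b·p₂ ≈ (-0.733, -0.681, 0.000); φ = arcsin(p_z) ≈ 0.00°, λ = atan2(p_y, p_x) ≈ -137.11°.

≈ 0°N, 137°W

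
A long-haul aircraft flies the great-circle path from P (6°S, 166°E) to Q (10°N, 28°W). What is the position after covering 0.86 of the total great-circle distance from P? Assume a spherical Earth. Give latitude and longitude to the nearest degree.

≈ (15°N, 51°W)

Write both endpoints as unit vectors p₁, p₂ with components (cos φ cos λ, cos φ sin λ, sin φ).
The central angle between the endpoints is δ = arccos(p₁·p₂) ≈ 2.890 rad (165.6°).
Interpolate at f = 0.86 with slerp weights a = sin((1−f)δ)/sin δ ≈ 1.580, b = sin(fδ)/sin δ ≈ 2.449.
p = a·p₁ + b·p₂ ≈ (0.605, -0.752, 0.260); φ = arcsin(p_z) ≈ 15.08°, λ = atan2(p_y, p_x) ≈ -51.19°.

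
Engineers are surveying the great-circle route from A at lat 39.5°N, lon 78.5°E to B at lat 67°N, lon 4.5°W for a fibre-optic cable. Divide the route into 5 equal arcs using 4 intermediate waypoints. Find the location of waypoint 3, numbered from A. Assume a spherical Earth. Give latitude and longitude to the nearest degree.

≈ lat 63°N, lon 45°E

The haversine formula gives a central angle δ ≈ 0.899 rad (51.5°) between the endpoints.
Interpolate at f = 3/5 with slerp weights a = sin((1−f)δ)/sin δ ≈ 0.450, b = sin(fδ)/sin δ ≈ 0.656.
p = a·p₁ + b·p₂ ≈ (0.325, 0.320, 0.890); φ = arcsin(p_z) ≈ 62.88°, λ = atan2(p_y, p_x) ≈ 44.56°.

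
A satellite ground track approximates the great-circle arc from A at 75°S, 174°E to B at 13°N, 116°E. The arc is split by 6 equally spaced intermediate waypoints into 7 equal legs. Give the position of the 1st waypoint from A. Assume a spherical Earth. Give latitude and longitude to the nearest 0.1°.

Write both endpoints as unit vectors p₁, p₂ with components (cos φ cos λ, cos φ sin λ, sin φ).
The central angle between the endpoints is δ = arccos(p₁·p₂) ≈ 1.655 rad (94.8°).
Interpolate at f = 1/7 with slerp weights a = sin((1−f)δ)/sin δ ≈ 0.992, b = sin(fδ)/sin δ ≈ 0.235.
p = a·p₁ + b·p₂ ≈ (-0.356, 0.233, -0.905); φ = arcsin(p_z) ≈ -64.85°, λ = atan2(p_y, p_x) ≈ 146.81°.

≈ 64.8°S, 146.8°E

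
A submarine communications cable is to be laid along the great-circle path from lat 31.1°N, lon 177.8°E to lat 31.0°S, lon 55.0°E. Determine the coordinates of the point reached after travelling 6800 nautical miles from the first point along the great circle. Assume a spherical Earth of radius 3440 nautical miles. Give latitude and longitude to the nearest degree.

≈ lat 25°S, lon 74°E

Convert each endpoint to a unit vector on the sphere (x = cos φ cos λ, y = cos φ sin λ, z = sin φ).
The central angle between the endpoints is δ = arccos(p₁·p₂) ≈ 2.296 rad (131.6°). The total great-circle distance is δ·R ≈ 2.296 × 3440 ≈ 7900 nmi, so the target fraction is f = 6800/7900 ≈ 0.861.
Interpolate at f ≈ 0.861 with slerp weights a = sin((1−f)δ)/sin δ ≈ 0.420, b = sin(fδ)/sin δ ≈ 1.228.
p = a·p₁ + b·p₂ ≈ (0.244, 0.876, -0.416); φ = arcsin(p_z) ≈ -24.55°, λ = atan2(p_y, p_x) ≈ 74.42°.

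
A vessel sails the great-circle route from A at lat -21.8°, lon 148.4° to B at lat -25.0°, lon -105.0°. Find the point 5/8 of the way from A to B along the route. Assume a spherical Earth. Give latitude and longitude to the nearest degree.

≈ lat -36°, lon -145°

From cos δ = sin φ₁ sin φ₂ + cos φ₁ cos φ₂ cos Δλ, the central angle is δ ≈ 1.654 rad (94.8°).
Interpolate at f = 5/8 with slerp weights a = sin((1−f)δ)/sin δ ≈ 0.583, b = sin(fδ)/sin δ ≈ 0.862.
p = a·p₁ + b·p₂ ≈ (-0.664, -0.471, -0.581); φ = arcsin(p_z) ≈ -35.53°, λ = atan2(p_y, p_x) ≈ -144.63°.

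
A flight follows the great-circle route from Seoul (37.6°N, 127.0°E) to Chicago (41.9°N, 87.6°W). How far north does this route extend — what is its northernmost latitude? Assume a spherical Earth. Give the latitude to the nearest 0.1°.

≈ 70.4°N

The great circle lies in the plane with unit normal n̂ = (p₁ × p₂)/|p₁ × p₂|.
Here n̂_z ≈ +0.336; the vertex latitude is φ_max = arccos|n̂_z| ≈ 70.4°.
Check via Clairaut: cos φ_max = |cos φ₁| · sin C = cos(37.6°)·sin(25.1°) ≈ 0.336, again giving ≈ 70.4°.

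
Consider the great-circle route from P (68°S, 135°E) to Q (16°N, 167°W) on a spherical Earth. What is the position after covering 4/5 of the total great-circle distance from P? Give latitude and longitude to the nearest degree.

Write both endpoints as unit vectors p₁, p₂ with components (cos φ cos λ, cos φ sin λ, sin φ).
The central angle between the endpoints is δ = arccos(p₁·p₂) ≈ 1.636 rad (93.7°).
Interpolate at f = 4/5 with slerp weights a = sin((1−f)δ)/sin δ ≈ 0.322, b = sin(fδ)/sin δ ≈ 0.968.
p = a·p₁ + b·p₂ ≈ (-0.992, -0.124, -0.032); φ = arcsin(p_z) ≈ -1.82°, λ = atan2(p_y, p_x) ≈ -172.87°.

≈ (2°S, 173°W)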